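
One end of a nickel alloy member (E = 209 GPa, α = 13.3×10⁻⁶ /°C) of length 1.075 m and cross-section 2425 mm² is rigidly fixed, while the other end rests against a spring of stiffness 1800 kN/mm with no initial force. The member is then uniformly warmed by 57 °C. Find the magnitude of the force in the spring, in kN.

If the spring were absent the member would lengthen by αΔT L = 13.3×10⁻⁶ × 57 × 1075 = 0.815 mm.
Let P be the compressive force at the spring. The member shortens elastically by PL/(AE) and the spring compresses by P/k; together these equal δ_free.
So P = δ_free / [L/(AE) + 1/k] = 0.815 / [ 1075/(2425×209×10³) + 1/(1800×10³) ].
P = 0.815 / 2.677×10⁻⁶ = 304500 N.

P ≈ 304 kN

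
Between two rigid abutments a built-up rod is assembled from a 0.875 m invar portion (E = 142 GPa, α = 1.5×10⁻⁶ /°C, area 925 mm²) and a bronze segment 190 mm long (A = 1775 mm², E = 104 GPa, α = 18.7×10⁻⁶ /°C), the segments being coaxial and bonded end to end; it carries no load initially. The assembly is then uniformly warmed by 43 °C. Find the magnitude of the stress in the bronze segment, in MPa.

With the walls removed the bar would change length by δ_free = Σ αᵢΔT Lᵢ = 1.5×10⁻⁶×43×875 + 18.7×10⁻⁶×43×190 = 0.2092 mm.
Since the ends are fixed, an axial force P builds up, equal in every segment, with P · Σ Lᵢ/(AᵢEᵢ) = δ_free.
The series flexibility is Σ Lᵢ/(AᵢEᵢ) = 875/(925×142×10³) + 190/(1775×104×10³) = 7.691×10⁻⁶ mm/N.
So P = 0.2092 / 7.691×10⁻⁶ = 27.2 kN, compressive.
σ_{bronze} = P / A = 27200 / 1775 = 15.33 MPa.

σ ≈ 15.3 MPa (compressive)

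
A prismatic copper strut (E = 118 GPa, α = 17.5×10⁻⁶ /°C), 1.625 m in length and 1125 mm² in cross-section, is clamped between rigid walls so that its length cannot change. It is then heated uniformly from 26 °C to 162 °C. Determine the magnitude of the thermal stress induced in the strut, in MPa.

σ ≈ 281 MPa (compressive)

With length fixed, the mechanical strain must cancel the thermal strain αΔT = 17.5×10⁻⁶ × 136 = 2380×10⁻⁶.
The stress required to suppress this strain is σ = Eε = 118×10³ × 2380×10⁻⁶ = 280.8 MPa, compressive since the strut is trying to expand.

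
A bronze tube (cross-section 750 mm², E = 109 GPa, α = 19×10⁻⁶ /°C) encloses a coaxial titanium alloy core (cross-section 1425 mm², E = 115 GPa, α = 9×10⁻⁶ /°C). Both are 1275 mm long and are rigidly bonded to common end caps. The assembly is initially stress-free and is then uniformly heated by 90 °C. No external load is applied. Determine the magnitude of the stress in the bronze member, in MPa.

σ ≈ 65.4 MPa (compressive)

Both members must finish at the same length. With the larger α, the bronze tends to over-expand; the plates restrain it, putting the bronze in compression and the titanium alloy in tension. With no external load the two internal forces are equal and opposite, magnitude P.
Setting the final lengths equal and cancelling L: (α₁ − α₂)ΔT = P/(A₁E₁) + P/(A₂E₂).
|α₁ − α₂|·ΔT = 10×10⁻⁶ × 90 = 0.0009.
1/(A₁E₁) + 1/(A₂E₂) = 1/(750×109×10³) + 1/(1425×115×10³) = 1.833×10⁻⁸ N⁻¹.
P = 0.0009 / 1.833×10⁻⁸ = 49090 N = 49.09 kN.
σ_{bronze} = P/A₁ = 49090/750 = 65.45 MPa, compressive.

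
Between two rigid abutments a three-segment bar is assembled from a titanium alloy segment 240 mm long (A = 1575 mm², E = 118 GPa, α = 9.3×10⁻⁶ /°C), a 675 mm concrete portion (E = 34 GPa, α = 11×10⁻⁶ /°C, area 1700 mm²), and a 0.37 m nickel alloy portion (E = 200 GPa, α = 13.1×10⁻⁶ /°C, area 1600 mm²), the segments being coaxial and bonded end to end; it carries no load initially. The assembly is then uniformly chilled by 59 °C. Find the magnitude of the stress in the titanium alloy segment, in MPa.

If the supports were absent, the total length change would be Σ αᵢΔT Lᵢ = 9.3×10⁻⁶×59×240 + 11×10⁻⁶×59×675 + 13.1×10⁻⁶×59×370 = 0.8557 mm.
The rigid supports impose zero overall length change; the single axial force P common to all segments must satisfy P Σ Lᵢ/(AᵢEᵢ) = δ_free.
The series flexibility is Σ Lᵢ/(AᵢEᵢ) = 240/(1575×118×10³) + 675/(1700×34×10³) + 370/(1600×200×10³) = 1.413×10⁻⁵ mm/N.
P = 0.8557 / 1.413×10⁻⁵ = 60580 N = 60.58 kN, tensile.
σ_{titanium alloy} = P / A = 60580 / 1575 = 38.46 MPa.

σ ≈ 38.5 MPa (tensile)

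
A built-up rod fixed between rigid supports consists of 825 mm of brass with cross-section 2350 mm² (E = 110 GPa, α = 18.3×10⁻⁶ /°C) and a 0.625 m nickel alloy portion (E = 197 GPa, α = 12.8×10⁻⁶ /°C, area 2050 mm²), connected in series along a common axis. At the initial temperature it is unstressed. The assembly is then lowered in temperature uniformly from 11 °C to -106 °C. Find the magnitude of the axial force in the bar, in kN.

With the walls removed the bar would change length by δ_free = Σ αᵢΔT Lᵢ = 18.3×10⁻⁶×117×825 + 12.8×10⁻⁶×117×625 = 2.702 mm.
Since the ends are fixed, an axial force P builds up, equal in every segment, with P · Σ Lᵢ/(AᵢEᵢ) = δ_free.
Σ Lᵢ/(AᵢEᵢ) = 825/(2350×110×10³) + 625/(2050×197×10³) = 4.739×10⁻⁶ mm/N.
P = 2.702 / 4.739×10⁻⁶ = 570200 N = 570.2 kN, tensile.

P ≈ 570 kN (tensile)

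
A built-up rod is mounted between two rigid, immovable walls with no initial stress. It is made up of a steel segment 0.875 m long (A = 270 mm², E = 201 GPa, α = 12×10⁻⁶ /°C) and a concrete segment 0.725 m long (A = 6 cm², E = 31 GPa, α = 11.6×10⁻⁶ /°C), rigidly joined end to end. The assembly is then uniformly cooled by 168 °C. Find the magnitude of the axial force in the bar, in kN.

Free thermal contraction of the whole bar: Σ αᵢΔT Lᵢ = 12×10⁻⁶×168×875 + 11.6×10⁻⁶×168×725 = 3.177 mm.
The walls prevent any net length change, so an axial force P (same in every segment) develops. Compatibility: P · Σ Lᵢ/(AᵢEᵢ) = δ_free.
Σ Lᵢ/(AᵢEᵢ) = 875/(270×201×10³) + 725/(600×31×10³) = 5.51×10⁻⁵ mm/N.
P = 3.177 / 5.51×10⁻⁵ = 57650 N = 57.65 kN, tensile.

P ≈ 57.7 kN (tensile)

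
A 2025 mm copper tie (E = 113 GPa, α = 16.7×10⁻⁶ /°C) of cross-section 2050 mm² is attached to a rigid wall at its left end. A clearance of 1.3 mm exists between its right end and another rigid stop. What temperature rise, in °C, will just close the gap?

Contact occurs when the free expansion equals the gap: αΔT L = 1.3 mm.
So ΔT = g/(αL) = 1.3/(16.7×10⁻⁶ × 2025) = 38.44 °C.

ΔT ≈ 38.4 °C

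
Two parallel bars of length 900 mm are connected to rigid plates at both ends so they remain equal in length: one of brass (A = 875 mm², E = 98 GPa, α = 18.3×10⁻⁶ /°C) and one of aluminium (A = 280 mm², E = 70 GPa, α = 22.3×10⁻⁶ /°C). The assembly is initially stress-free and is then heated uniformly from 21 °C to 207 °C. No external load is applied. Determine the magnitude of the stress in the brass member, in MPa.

The aluminium has the larger α, so on heating it would change length more than the brass if both were free. The rigid plates force a common final length, so the aluminium is put into compression and the brass into tension, with equal and opposite forces P (no external load).
Equating the net (thermal + elastic) strains gives |α₁ − α₂|·ΔT = P·[1/(A₁E₁) + 1/(A₂E₂)].
|α₁ − α₂|·ΔT = 4×10⁻⁶ × 186 = 0.000744.
1/(A₁E₁) + 1/(A₂E₂) = 1/(875×98×10³) + 1/(280×70×10³) = 6.268×10⁻⁸ N⁻¹.
So P = 0.000744 / 6.268×10⁻⁸ = 11.87 kN.
σ_{brass} = P/A₁ = 11870/875 = 13.57 MPa, tensile.

σ ≈ 13.6 MPa (tensile)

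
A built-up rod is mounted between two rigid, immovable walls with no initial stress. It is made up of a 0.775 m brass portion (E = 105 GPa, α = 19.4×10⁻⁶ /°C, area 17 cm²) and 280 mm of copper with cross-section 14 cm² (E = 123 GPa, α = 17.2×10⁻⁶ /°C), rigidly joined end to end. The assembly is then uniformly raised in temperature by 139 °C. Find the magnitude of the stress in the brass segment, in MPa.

If the supports were absent, the total length change would be Σ αᵢΔT Lᵢ = 19.4×10⁻⁶×139×775 + 17.2×10⁻⁶×139×280 = 2.759 mm.
The walls prevent any net length change, so an axial force P (same in every segment) develops. Compatibility: P · Σ Lᵢ/(AᵢEᵢ) = δ_free.
The series flexibility is Σ Lᵢ/(AᵢEᵢ) = 775/(1700×105×10³) + 280/(1400×123×10³) = 5.968×10⁻⁶ mm/N.
Hence P = δ_free / Σ(L/AE) = 2.759/5.968×10⁻⁶ = 462.4 kN (compressive).
σ_{brass} = P / A = 462400 / 1700 = 272 MPa.

σ ≈ 272 MPa (compressive)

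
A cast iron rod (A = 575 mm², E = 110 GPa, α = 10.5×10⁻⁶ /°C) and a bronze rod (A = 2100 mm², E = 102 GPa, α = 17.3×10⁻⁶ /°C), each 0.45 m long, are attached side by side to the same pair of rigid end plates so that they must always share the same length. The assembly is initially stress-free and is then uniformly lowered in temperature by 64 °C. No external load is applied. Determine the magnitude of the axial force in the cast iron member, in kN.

P ≈ 21.3 kN (compressive in the cast iron)

Equilibrium of a rigid end plate with no external load gives equal and opposite internal forces ±P in the two members. Since α_{bronze} > α_{cast iron}, cooling drives the bronze into tension and the cast iron into compression.
Setting the final lengths equal and cancelling L: (α₁ − α₂)ΔT = P/(A₁E₁) + P/(A₂E₂).
|α₁ − α₂|·ΔT = 6.8×10⁻⁶ × 64 = 0.0004352.
1/(A₁E₁) + 1/(A₂E₂) = 1/(575×110×10³) + 1/(2100×102×10³) = 2.048×10⁻⁸ N⁻¹.
So P = 0.0004352 / 2.048×10⁻⁸ = 21.25 kN.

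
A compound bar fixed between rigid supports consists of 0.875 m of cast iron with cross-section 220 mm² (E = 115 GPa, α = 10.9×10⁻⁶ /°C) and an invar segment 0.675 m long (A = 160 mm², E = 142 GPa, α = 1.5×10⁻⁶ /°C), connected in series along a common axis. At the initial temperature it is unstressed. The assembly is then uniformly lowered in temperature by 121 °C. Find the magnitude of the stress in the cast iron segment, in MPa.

With the walls removed the bar would change length by δ_free = Σ αᵢΔT Lᵢ = 10.9×10⁻⁶×121×875 + 1.5×10⁻⁶×121×675 = 1.277 mm.
Since the ends are fixed, an axial force P builds up, equal in every segment, with P · Σ Lᵢ/(AᵢEᵢ) = δ_free.
Σ Lᵢ/(AᵢEᵢ) = 875/(220×115×10³) + 675/(160×142×10³) = 6.429×10⁻⁵ mm/N.
Hence P = δ_free / Σ(L/AE) = 1.277/6.429×10⁻⁵ = 19.85 kN (tensile).
σ_{cast iron} = P / A = 19850 / 220 = 90.25 MPa.

σ ≈ 90.2 MPa (tensile)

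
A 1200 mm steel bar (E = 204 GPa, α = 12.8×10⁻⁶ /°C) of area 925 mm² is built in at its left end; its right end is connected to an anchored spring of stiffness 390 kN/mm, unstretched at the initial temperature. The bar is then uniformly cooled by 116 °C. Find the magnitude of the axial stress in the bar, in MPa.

σ ≈ 216 MPa (tensile)

If the spring were absent the bar would shorten by αΔT L = 12.8×10⁻⁶ × 116 × 1200 = 1.782 mm.
With a force P in the spring, the elastic change of the bar is PL/(AE) and that of the spring is P/k; compatibility requires their sum to equal δ_free.
P [ L/(AE) + 1/k ] = δ_free → P [ 1200/(925×204×10³) + 1/(390×10³) ] = 1.782.
P = 1.782 / 8.923×10⁻⁶ = 199700 N.
σ = P/A = 199700/925 = 215.9 MPa.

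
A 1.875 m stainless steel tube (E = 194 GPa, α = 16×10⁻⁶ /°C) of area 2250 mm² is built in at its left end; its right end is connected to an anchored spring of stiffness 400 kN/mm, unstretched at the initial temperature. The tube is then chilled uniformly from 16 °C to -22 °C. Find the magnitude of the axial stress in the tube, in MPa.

σ ≈ 74.6 MPa (tensile)

If the spring were absent the tube would shorten by αΔT L = 16×10⁻⁶ × 38 × 1875 = 1.14 mm.
With a force P in the spring, the elastic change of the tube is PL/(AE) and that of the spring is P/k; compatibility requires their sum to equal δ_free.
P [ L/(AE) + 1/k ] = δ_free → P [ 1875/(2250×194×10³) + 1/(400×10³) ] = 1.14.
P = 1.14 / 6.796×10⁻⁶ = 167800 N.
σ = P/A = 167800/2250 = 74.56 MPa.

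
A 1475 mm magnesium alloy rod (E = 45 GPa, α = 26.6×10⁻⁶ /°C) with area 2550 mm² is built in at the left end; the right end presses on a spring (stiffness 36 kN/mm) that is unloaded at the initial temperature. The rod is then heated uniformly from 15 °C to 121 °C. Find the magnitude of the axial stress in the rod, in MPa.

The unrestrained thermal change is αΔT L = 26.6×10⁻⁶ × 106 × 1475 = 4.159 mm.
Let P be the compressive force at the spring. The rod shortens elastically by PL/(AE) and the spring compresses by P/k; together these equal δ_free.
P [ L/(AE) + 1/k ] = δ_free → P [ 1475/(2550×45×10³) + 1/(36×10³) ] = 4.159.
P = 4.159 / 4.063×10⁻⁵ = 102400 N.
σ = P/A = 102400/2550 = 40.14 MPa.

σ ≈ 40.1 MPa (compressive)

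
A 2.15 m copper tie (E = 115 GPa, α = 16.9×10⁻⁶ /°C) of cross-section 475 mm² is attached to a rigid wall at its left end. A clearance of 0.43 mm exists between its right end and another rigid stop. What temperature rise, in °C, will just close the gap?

Contact occurs when the free expansion equals the gap: αΔT L = 0.43 mm.
So ΔT = g/(αL) = 0.43/(16.9×10⁻⁶ × 2150) = 11.83 °C.

ΔT ≈ 11.8 °C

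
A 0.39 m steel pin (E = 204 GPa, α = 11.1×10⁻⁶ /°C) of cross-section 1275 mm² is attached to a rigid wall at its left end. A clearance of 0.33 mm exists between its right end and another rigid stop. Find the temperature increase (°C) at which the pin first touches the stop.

ΔT ≈ 76.2 °C

The gap closes when αΔT L = 0.33 mm, since the pin is still unstressed at that instant.
So ΔT = g/(αL) = 0.33/(11.1×10⁻⁶ × 390) = 76.23 °C.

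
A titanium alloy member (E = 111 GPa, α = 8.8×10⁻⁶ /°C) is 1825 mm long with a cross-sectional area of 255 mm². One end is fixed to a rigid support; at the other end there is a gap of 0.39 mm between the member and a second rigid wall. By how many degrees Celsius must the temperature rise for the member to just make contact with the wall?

The gap closes when αΔT L = 0.39 mm, since the member is still unstressed at that instant.
So ΔT = g/(αL) = 0.39/(8.8×10⁻⁶ × 1825) = 24.28 °C.

ΔT ≈ 24.3 °C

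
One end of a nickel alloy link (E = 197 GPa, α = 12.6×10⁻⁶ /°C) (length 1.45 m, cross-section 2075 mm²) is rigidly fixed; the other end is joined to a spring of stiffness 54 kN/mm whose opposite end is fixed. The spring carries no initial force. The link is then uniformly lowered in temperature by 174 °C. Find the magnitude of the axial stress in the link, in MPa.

If the spring were absent the link would shorten by αΔT L = 12.6×10⁻⁶ × 174 × 1450 = 3.179 mm.
Let P be the tensile force in the spring. The link extends elastically by PL/(AE) and the spring stretches by P/k; together these equal δ_free.
So P = δ_free / [L/(AE) + 1/k] = 3.179 / [ 1450/(2075×197×10³) + 1/(54×10³) ].
P = 3.179 / 2.207×10⁻⁵ = 144100 N.
σ = P/A = 144100/2075 = 69.43 MPa.

σ ≈ 69.4 MPa (tensile)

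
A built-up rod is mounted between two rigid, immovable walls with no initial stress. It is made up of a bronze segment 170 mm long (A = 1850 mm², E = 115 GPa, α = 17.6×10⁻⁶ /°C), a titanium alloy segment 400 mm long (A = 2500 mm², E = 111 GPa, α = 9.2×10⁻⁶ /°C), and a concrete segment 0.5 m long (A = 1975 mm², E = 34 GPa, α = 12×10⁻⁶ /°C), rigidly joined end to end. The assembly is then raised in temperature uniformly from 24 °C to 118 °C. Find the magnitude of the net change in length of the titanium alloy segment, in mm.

Free thermal expansion of the whole bar: Σ αᵢΔT Lᵢ = 17.6×10⁻⁶×94×170 + 9.2×10⁻⁶×94×400 + 12×10⁻⁶×94×500 = 1.191 mm.
The rigid supports impose zero overall length change; the single axial force P common to all segments must satisfy P Σ Lᵢ/(AᵢEᵢ) = δ_free.
The series flexibility is Σ Lᵢ/(AᵢEᵢ) = 170/(1850×115×10³) + 400/(2500×111×10³) + 500/(1975×34×10³) = 9.687×10⁻⁶ mm/N.
P = 1.191 / 9.687×10⁻⁶ = 123000 N = 123 kN, compressive.
For the titanium alloy segment, free thermal change = 9.2×10⁻⁶×94×400 = 0.3459 mm and elastic change from P = 123000×400/(2500×111×10³) = 0.1773 mm; these oppose, so the net change is 0.169 mm (segment lengthens).

|ΔL| ≈ 0.169 mm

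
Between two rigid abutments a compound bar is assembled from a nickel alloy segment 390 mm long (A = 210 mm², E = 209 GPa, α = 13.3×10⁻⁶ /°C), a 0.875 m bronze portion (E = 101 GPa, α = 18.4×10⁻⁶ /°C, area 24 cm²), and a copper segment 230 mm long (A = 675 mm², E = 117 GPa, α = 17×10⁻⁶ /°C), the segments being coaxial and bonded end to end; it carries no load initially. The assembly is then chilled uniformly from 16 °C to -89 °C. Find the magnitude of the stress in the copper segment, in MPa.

If the supports were absent, the total length change would be Σ αᵢΔT Lᵢ = 13.3×10⁻⁶×105×390 + 18.4×10⁻⁶×105×875 + 17×10⁻⁶×105×230 = 2.646 mm.
The walls prevent any net length change, so an axial force P (same in every segment) develops. Compatibility: P · Σ Lᵢ/(AᵢEᵢ) = δ_free.
Σ Lᵢ/(AᵢEᵢ) = 390/(210×209×10³) + 875/(2400×101×10³) + 230/(675×117×10³) = 1.541×10⁻⁵ mm/N.
So P = 2.646 / 1.541×10⁻⁵ = 171.7 kN, tensile.
σ_{copper} = P / A = 171700 / 675 = 254.4 MPa.

σ ≈ 254 MPa (tensile)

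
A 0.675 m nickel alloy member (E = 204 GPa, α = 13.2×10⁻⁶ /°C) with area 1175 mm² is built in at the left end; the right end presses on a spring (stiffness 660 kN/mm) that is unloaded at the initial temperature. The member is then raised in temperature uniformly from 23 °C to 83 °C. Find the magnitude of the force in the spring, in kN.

P ≈ 123 kN

If the spring were absent the member would lengthen by αΔT L = 13.2×10⁻⁶ × 60 × 675 = 0.5346 mm.
With a force P in the spring, the elastic change of the member is PL/(AE) and that of the spring is P/k; compatibility requires their sum to equal δ_free.
So P = δ_free / [L/(AE) + 1/k] = 0.5346 / [ 675/(1175×204×10³) + 1/(660×10³) ].
P = 0.5346 / 4.331×10⁻⁶ = 123400 N.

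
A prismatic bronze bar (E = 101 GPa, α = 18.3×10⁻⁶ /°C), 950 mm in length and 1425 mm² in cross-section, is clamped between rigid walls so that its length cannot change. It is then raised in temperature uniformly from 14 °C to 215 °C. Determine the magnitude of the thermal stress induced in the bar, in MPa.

Because both ends are immovable the net strain is zero, and the suppressed thermal strain is αΔT = 18.3×10⁻⁶ × 201 = 3678.3×10⁻⁶.
σ = EαΔT = 101×10³ × 18.3×10⁻⁶ × 201 = 371.5 MPa (compressive; the bar is trying to expand).

σ ≈ 372 MPa (compressive)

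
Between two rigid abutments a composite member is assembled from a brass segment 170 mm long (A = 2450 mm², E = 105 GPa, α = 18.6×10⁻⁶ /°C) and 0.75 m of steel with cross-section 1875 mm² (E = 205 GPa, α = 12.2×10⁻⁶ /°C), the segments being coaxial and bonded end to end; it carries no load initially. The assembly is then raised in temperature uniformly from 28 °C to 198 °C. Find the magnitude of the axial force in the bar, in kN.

P ≈ 801 kN (compressive)

If the supports were absent, the total length change would be Σ αᵢΔT Lᵢ = 18.6×10⁻⁶×170×170 + 12.2×10⁻⁶×170×750 = 2.093 mm.
The rigid supports impose zero overall length change; the single axial force P common to all segments must satisfy P Σ Lᵢ/(AᵢEᵢ) = δ_free.
Σ Lᵢ/(AᵢEᵢ) = 170/(2450×105×10³) + 750/(1875×205×10³) = 2.612×10⁻⁶ mm/N.
P = 2.093 / 2.612×10⁻⁶ = 801300 N = 801.3 kN, compressive.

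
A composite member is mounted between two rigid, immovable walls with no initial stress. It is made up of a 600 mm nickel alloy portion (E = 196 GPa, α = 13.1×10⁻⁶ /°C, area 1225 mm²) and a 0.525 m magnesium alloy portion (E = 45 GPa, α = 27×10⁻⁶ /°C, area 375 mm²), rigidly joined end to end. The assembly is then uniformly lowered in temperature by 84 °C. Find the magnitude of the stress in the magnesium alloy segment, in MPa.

σ ≈ 147 MPa (tensile)

Free thermal contraction of the whole bar: Σ αᵢΔT Lᵢ = 13.1×10⁻⁶×84×600 + 27×10⁻⁶×84×525 = 1.851 mm.
Since the ends are fixed, an axial force P builds up, equal in every segment, with P · Σ Lᵢ/(AᵢEᵢ) = δ_free.
The series flexibility is Σ Lᵢ/(AᵢEᵢ) = 600/(1225×196×10³) + 525/(375×45×10³) = 3.361×10⁻⁵ mm/N.
So P = 1.851 / 3.361×10⁻⁵ = 55.07 kN, tensile.
σ_{magnesium alloy} = P / A = 55070 / 375 = 146.9 MPa.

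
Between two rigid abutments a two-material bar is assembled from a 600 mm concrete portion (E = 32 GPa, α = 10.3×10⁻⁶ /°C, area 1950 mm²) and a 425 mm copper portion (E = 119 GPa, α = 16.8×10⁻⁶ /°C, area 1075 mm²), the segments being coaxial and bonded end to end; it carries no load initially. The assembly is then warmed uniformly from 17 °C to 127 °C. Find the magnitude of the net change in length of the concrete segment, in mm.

|ΔL| ≈ 0.409 mm

Free thermal expansion of the whole bar: Σ αᵢΔT Lᵢ = 10.3×10⁻⁶×110×600 + 16.8×10⁻⁶×110×425 = 1.465 mm.
Since the ends are fixed, an axial force P builds up, equal in every segment, with P · Σ Lᵢ/(AᵢEᵢ) = δ_free.
The series flexibility is Σ Lᵢ/(AᵢEᵢ) = 600/(1950×32×10³) + 425/(1075×119×10³) = 1.294×10⁻⁵ mm/N.
So P = 1.465 / 1.294×10⁻⁵ = 113.3 kN, compressive.
For the concrete segment, free thermal change = 10.3×10⁻⁶×110×600 = 0.6798 mm and elastic change from P = 113300×600/(1950×32×10³) = 1.089 mm; these oppose, so the net change is 0.409 mm (segment shortens).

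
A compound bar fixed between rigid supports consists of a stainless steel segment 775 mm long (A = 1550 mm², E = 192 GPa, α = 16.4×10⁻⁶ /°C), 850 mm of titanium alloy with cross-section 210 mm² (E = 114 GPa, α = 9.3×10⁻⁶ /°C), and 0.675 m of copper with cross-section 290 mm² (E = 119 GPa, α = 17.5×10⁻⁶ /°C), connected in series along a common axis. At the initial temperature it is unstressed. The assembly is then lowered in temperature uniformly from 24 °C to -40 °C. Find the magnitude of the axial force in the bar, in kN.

Free thermal contraction of the whole bar: Σ αᵢΔT Lᵢ = 16.4×10⁻⁶×64×775 + 9.3×10⁻⁶×64×850 + 17.5×10⁻⁶×64×675 = 2.075 mm.
The walls prevent any net length change, so an axial force P (same in every segment) develops. Compatibility: P · Σ Lᵢ/(AᵢEᵢ) = δ_free.
Σ Lᵢ/(AᵢEᵢ) = 775/(1550×192×10³) + 850/(210×114×10³) + 675/(290×119×10³) = 5.767×10⁻⁵ mm/N.
Hence P = δ_free / Σ(L/AE) = 2.075/5.767×10⁻⁵ = 35.99 kN (tensile).

P ≈ 36 kN (tensile)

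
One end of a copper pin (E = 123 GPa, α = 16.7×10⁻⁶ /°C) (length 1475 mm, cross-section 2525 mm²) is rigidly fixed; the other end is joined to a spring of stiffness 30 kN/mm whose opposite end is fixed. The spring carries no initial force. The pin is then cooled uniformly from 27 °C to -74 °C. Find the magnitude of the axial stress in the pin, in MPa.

If the spring were absent the pin would shorten by αΔT L = 16.7×10⁻⁶ × 101 × 1475 = 2.488 mm.
With a force P in the spring, the elastic change of the pin is PL/(AE) and that of the spring is P/k; compatibility requires their sum to equal δ_free.
So P = δ_free / [L/(AE) + 1/k] = 2.488 / [ 1475/(2525×123×10³) + 1/(30×10³) ].
P = 2.488 / 3.808×10⁻⁵ = 65330 N.
σ = P/A = 65330/2525 = 25.87 MPa.

σ ≈ 25.9 MPa (tensile)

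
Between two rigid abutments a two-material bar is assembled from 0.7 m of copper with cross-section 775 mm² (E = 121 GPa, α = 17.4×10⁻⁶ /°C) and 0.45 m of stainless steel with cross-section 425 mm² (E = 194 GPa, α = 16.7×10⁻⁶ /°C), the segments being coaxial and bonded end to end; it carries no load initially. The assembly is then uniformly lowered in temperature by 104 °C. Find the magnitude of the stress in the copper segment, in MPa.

σ ≈ 205 MPa (tensile)

With the walls removed the bar would change length by δ_free = Σ αᵢΔT Lᵢ = 17.4×10⁻⁶×104×700 + 16.7×10⁻⁶×104×450 = 2.048 mm.
Since the ends are fixed, an axial force P builds up, equal in every segment, with P · Σ Lᵢ/(AᵢEᵢ) = δ_free.
Σ Lᵢ/(AᵢEᵢ) = 700/(775×121×10³) + 450/(425×194×10³) = 1.292×10⁻⁵ mm/N.
So P = 2.048 / 1.292×10⁻⁵ = 158.5 kN, tensile.
σ_{copper} = P / A = 158500 / 775 = 204.5 MPa.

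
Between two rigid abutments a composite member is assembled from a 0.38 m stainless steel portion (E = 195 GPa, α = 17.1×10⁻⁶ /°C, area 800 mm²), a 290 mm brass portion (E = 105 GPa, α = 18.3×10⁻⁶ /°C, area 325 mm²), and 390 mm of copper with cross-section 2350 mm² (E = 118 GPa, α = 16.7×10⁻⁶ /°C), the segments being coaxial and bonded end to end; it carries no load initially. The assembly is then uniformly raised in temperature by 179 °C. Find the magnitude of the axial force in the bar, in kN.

If the supports were absent, the total length change would be Σ αᵢΔT Lᵢ = 17.1×10⁻⁶×179×380 + 18.3×10⁻⁶×179×290 + 16.7×10⁻⁶×179×390 = 3.279 mm.
The walls prevent any net length change, so an axial force P (same in every segment) develops. Compatibility: P · Σ Lᵢ/(AᵢEᵢ) = δ_free.
The series flexibility is Σ Lᵢ/(AᵢEᵢ) = 380/(800×195×10³) + 290/(325×105×10³) + 390/(2350×118×10³) = 1.234×10⁻⁵ mm/N.
P = 3.279 / 1.234×10⁻⁵ = 265700 N = 265.7 kN, compressive.

P ≈ 266 kN (compressive)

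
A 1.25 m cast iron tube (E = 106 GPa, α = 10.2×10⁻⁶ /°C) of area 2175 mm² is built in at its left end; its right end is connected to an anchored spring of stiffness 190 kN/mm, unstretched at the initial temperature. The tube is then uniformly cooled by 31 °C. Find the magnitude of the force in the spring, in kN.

P ≈ 37 kN

Free thermal contraction: δ_free = αΔT L = 10.2×10⁻⁶ × 31 × 1250 = 0.3952 mm.
With a force P in the spring, the elastic change of the tube is PL/(AE) and that of the spring is P/k; compatibility requires their sum to equal δ_free.
P [ L/(AE) + 1/k ] = δ_free → P [ 1250/(2175×106×10³) + 1/(190×10³) ] = 0.3952.
P = 0.3952 / 1.068×10⁻⁵ = 36990 N.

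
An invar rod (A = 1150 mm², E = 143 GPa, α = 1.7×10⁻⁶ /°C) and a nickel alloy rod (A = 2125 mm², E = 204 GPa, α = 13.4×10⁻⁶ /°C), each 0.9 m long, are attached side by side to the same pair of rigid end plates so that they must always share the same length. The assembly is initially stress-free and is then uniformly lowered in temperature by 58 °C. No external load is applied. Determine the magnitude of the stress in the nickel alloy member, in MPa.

σ ≈ 38.1 MPa (tensile)

Equilibrium of a rigid end plate with no external load gives equal and opposite internal forces ±P in the two members. Since α_{nickel alloy} > α_{invar}, cooling drives the nickel alloy into tension and the invar into compression.
Compatibility of the two members (thermal + elastic change equal): (α₁ − α₂)ΔT = P·[1/(A₁E₁) + 1/(A₂E₂)].
|α₁ − α₂|·ΔT = 11.7×10⁻⁶ × 58 = 0.0006786.
1/(A₁E₁) + 1/(A₂E₂) = 1/(1150×143×10³) + 1/(2125×204×10³) = 8.388×10⁻⁹ N⁻¹.
So P = 0.0006786 / 8.388×10⁻⁹ = 80.9 kN.
σ_{nickel alloy} = P/A₂ = 80900/2125 = 38.07 MPa, tensile.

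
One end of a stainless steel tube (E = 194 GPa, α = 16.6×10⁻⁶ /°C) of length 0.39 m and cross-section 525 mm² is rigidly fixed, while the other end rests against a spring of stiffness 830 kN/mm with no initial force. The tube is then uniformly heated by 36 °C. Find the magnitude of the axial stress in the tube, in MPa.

σ ≈ 88.2 MPa (compressive)

Free thermal expansion: δ_free = αΔT L = 16.6×10⁻⁶ × 36 × 390 = 0.2331 mm.
Let P be the compressive force at the spring. The tube shortens elastically by PL/(AE) and the spring compresses by P/k; together these equal δ_free.
So P = δ_free / [L/(AE) + 1/k] = 0.2331 / [ 390/(525×194×10³) + 1/(830×10³) ].
P = 0.2331 / 5.034×10⁻⁶ = 46300 N.
σ = P/A = 46300/525 = 88.19 MPa.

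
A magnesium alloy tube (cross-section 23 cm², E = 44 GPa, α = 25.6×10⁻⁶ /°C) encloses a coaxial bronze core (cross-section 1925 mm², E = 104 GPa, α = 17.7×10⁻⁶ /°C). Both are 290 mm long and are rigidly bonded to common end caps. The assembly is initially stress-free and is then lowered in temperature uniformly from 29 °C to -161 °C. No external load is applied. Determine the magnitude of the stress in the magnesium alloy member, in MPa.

Equilibrium of a rigid end plate with no external load gives equal and opposite internal forces ±P in the two members. Since α_{magnesium alloy} > α_{bronze}, cooling drives the magnesium alloy into tension and the bronze into compression.
Compatibility of the two members (thermal + elastic change equal): (α₁ − α₂)ΔT = P·[1/(A₁E₁) + 1/(A₂E₂)].
|α₁ − α₂|·ΔT = 7.9×10⁻⁶ × 190 = 0.001501.
1/(A₁E₁) + 1/(A₂E₂) = 1/(2300×44×10³) + 1/(1925×104×10³) = 1.488×10⁻⁸ N⁻¹.
P = 0.001501 / 1.488×10⁻⁸ = 100900 N = 100.9 kN.
σ_{magnesium alloy} = P/A₁ = 100900/2300 = 43.87 MPa, tensile.

σ ≈ 43.9 MPa (tensile)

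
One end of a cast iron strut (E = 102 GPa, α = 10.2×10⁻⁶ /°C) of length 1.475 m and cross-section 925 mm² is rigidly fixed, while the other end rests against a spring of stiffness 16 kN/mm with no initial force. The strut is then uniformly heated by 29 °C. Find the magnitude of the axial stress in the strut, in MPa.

Free thermal expansion: δ_free = αΔT L = 10.2×10⁻⁶ × 29 × 1475 = 0.4363 mm.
Let P be the compressive force at the spring. The strut shortens elastically by PL/(AE) and the spring compresses by P/k; together these equal δ_free.
So P = δ_free / [L/(AE) + 1/k] = 0.4363 / [ 1475/(925×102×10³) + 1/(16×10³) ].
P = 0.4363 / 7.813×10⁻⁵ = 5584 N.
σ = P/A = 5584/925 = 6.037 MPa.

σ ≈ 6.04 MPa (compressive)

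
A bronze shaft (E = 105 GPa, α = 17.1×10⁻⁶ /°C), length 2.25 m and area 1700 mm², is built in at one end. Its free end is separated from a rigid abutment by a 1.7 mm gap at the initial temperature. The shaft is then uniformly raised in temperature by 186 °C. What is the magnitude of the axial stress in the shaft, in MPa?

σ ≈ 255 MPa (compressive)

If the wall were absent the shaft would grow by αΔT L = 17.1×10⁻⁶ × 186 × 2250 = 7.156 mm.
After closing the 1.7 mm clearance, 7.156 − 1.7 = 5.456 mm of expansion remains to be suppressed by the wall.
That suppressed elongation corresponds to σ = E·Δ/L = 105×10³ × 5.456/2250 = 254.6 MPa.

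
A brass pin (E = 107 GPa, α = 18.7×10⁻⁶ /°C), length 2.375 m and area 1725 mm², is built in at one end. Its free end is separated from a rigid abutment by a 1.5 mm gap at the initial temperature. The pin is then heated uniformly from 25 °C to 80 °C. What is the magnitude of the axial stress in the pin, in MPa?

If the wall were absent the pin would grow by αΔT L = 18.7×10⁻⁶ × 55 × 2375 = 2.443 mm.
This exceeds the 1.5 mm gap, so the wall pushes back. The portion of expansion that must be recovered elastically is δ_free − gap = 2.443 − 1.5 = 0.9427 mm.
That suppressed elongation corresponds to σ = E·Δ/L = 107×10³ × 0.9427/2375 = 42.47 MPa.

σ ≈ 42.5 MPa (compressive)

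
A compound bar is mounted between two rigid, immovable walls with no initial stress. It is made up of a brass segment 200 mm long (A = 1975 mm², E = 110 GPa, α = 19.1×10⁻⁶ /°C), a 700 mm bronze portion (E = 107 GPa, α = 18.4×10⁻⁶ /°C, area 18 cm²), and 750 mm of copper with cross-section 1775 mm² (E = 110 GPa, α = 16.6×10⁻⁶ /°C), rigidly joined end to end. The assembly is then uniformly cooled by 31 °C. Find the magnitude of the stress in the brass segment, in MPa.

Free thermal contraction of the whole bar: Σ αᵢΔT Lᵢ = 19.1×10⁻⁶×31×200 + 18.4×10⁻⁶×31×700 + 16.6×10⁻⁶×31×750 = 0.9036 mm.
Since the ends are fixed, an axial force P builds up, equal in every segment, with P · Σ Lᵢ/(AᵢEᵢ) = δ_free.
Σ Lᵢ/(AᵢEᵢ) = 200/(1975×110×10³) + 700/(1800×107×10³) + 750/(1775×110×10³) = 8.396×10⁻⁶ mm/N.
Hence P = δ_free / Σ(L/AE) = 0.9036/8.396×10⁻⁶ = 107.6 kN (tensile).
σ_{brass} = P / A = 107600 / 1975 = 54.49 MPa.

σ ≈ 54.5 MPa (tensile)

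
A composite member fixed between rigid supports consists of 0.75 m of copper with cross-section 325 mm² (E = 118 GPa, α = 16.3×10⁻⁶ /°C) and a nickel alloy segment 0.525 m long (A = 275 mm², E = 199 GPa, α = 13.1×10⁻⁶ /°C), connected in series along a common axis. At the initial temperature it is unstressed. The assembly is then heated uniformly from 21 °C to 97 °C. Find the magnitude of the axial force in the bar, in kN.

Free thermal expansion of the whole bar: Σ αᵢΔT Lᵢ = 16.3×10⁻⁶×76×750 + 13.1×10⁻⁶×76×525 = 1.452 mm.
The rigid supports impose zero overall length change; the single axial force P common to all segments must satisfy P Σ Lᵢ/(AᵢEᵢ) = δ_free.
The series flexibility is Σ Lᵢ/(AᵢEᵢ) = 750/(325×118×10³) + 525/(275×199×10³) = 2.915×10⁻⁵ mm/N.
P = 1.452 / 2.915×10⁻⁵ = 49800 N = 49.8 kN, compressive.

P ≈ 49.8 kN (compressive)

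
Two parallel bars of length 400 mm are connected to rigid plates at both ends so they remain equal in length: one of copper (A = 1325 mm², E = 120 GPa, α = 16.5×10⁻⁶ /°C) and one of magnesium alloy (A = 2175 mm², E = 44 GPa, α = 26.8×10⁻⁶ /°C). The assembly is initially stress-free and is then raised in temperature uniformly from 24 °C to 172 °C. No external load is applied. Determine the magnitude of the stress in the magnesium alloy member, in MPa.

σ ≈ 41.9 MPa (compressive)

Both members must finish at the same length. With the larger α, the magnesium alloy tends to over-expand; the plates restrain it, putting the magnesium alloy in compression and the copper in tension. With no external load the two internal forces are equal and opposite, magnitude P.
Setting the final lengths equal and cancelling L: (α₁ − α₂)ΔT = P/(A₁E₁) + P/(A₂E₂).
|α₁ − α₂|·ΔT = 10.3×10⁻⁶ × 148 = 0.001524.
1/(A₁E₁) + 1/(A₂E₂) = 1/(1325×120×10³) + 1/(2175×44×10³) = 1.674×10⁻⁸ N⁻¹.
P = 0.001524 / 1.674×10⁻⁸ = 91070 N = 91.07 kN.
σ_{magnesium alloy} = P/A₂ = 91070/2175 = 41.87 MPa, compressive.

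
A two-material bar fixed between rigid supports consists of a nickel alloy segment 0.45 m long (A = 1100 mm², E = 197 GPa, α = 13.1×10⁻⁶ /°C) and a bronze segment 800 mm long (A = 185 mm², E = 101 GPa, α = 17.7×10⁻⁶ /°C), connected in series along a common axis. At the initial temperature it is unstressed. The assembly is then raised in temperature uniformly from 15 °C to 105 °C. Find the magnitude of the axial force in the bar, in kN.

Free thermal expansion of the whole bar: Σ αᵢΔT Lᵢ = 13.1×10⁻⁶×90×450 + 17.7×10⁻⁶×90×800 = 1.805 mm.
Since the ends are fixed, an axial force P builds up, equal in every segment, with P · Σ Lᵢ/(AᵢEᵢ) = δ_free.
Σ Lᵢ/(AᵢEᵢ) = 450/(1100×197×10³) + 800/(185×101×10³) = 4.489×10⁻⁵ mm/N.
So P = 1.805 / 4.489×10⁻⁵ = 40.21 kN, compressive.

P ≈ 40.2 kN (compressive)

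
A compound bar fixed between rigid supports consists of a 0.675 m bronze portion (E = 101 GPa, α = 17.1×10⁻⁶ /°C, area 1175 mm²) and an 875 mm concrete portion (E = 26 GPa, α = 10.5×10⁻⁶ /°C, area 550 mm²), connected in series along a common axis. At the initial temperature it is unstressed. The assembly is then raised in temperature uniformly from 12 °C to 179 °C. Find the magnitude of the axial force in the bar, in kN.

P ≈ 51.8 kN (compressive)

With the walls removed the bar would change length by δ_free = Σ αᵢΔT Lᵢ = 17.1×10⁻⁶×167×675 + 10.5×10⁻⁶×167×875 = 3.462 mm.
The rigid supports impose zero overall length change; the single axial force P common to all segments must satisfy P Σ Lᵢ/(AᵢEᵢ) = δ_free.
Σ Lᵢ/(AᵢEᵢ) = 675/(1175×101×10³) + 875/(550×26×10³) = 6.688×10⁻⁵ mm/N.
Hence P = δ_free / Σ(L/AE) = 3.462/6.688×10⁻⁵ = 51.77 kN (compressive).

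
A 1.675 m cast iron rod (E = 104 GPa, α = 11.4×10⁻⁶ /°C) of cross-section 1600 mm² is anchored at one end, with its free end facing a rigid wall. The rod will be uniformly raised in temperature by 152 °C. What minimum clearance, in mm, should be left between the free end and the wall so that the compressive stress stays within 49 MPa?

g ≈ 2.11 mm

Free expansion if unrestrained: δ_free = αΔT L = 11.4×10⁻⁶ × 152 × 1675 = 2.902 mm.
At the allowable stress the elastic shortening the wall may impose is σL/E = 49 × 1675 / (104×10³) = 0.7892 mm.
So the gap has to take up the difference, g_min = δ_free − σL/E = 2.902 − 0.7892 = 2.113 mm.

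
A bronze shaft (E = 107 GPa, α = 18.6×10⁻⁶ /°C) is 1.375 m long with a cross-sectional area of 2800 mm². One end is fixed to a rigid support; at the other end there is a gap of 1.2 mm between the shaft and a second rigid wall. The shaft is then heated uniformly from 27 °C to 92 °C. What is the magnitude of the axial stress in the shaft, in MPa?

σ ≈ 36 MPa (compressive)

Free thermal elongation = αΔT L = 18.6×10⁻⁶ × 65 × 1375 = 1.662 mm.
After closing the 1.2 mm clearance, 1.662 − 1.2 = 0.4624 mm of expansion remains to be suppressed by the wall.
That suppressed elongation corresponds to σ = E·Δ/L = 107×10³ × 0.4624/1375 = 35.98 MPa.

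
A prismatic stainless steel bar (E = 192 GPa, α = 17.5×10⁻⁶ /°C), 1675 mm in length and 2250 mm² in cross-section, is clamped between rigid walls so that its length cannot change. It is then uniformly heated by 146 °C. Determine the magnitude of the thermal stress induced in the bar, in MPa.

σ ≈ 491 MPa (compressive)

The supports are rigid, so the total axial strain is zero. The restrained thermal strain is ε = αΔT = 17.5×10⁻⁶ × 146 = 2555×10⁻⁶.
The stress required to suppress this strain is σ = Eε = 192×10³ × 2555×10⁻⁶ = 490.6 MPa, compressive since the bar is trying to expand.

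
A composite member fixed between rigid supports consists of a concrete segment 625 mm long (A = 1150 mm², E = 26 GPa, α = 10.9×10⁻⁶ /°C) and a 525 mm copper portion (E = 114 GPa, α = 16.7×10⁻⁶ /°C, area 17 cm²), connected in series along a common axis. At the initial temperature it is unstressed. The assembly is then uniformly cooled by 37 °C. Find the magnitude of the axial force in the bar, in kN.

With the walls removed the bar would change length by δ_free = Σ αᵢΔT Lᵢ = 10.9×10⁻⁶×37×625 + 16.7×10⁻⁶×37×525 = 0.5765 mm.
The walls prevent any net length change, so an axial force P (same in every segment) develops. Compatibility: P · Σ Lᵢ/(AᵢEᵢ) = δ_free.
Σ Lᵢ/(AᵢEᵢ) = 625/(1150×26×10³) + 525/(1700×114×10³) = 2.361×10⁻⁵ mm/N.
P = 0.5765 / 2.361×10⁻⁵ = 24410 N = 24.41 kN, tensile.

P ≈ 24.4 kN (tensile)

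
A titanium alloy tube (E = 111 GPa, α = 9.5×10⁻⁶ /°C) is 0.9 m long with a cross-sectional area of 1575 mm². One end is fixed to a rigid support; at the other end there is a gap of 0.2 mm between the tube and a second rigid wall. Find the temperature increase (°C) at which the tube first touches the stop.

The gap closes when αΔT L = 0.2 mm, since the tube is still unstressed at that instant.
So ΔT = g/(αL) = 0.2/(9.5×10⁻⁶ × 900) = 23.39 °C.

ΔT ≈ 23.4 °C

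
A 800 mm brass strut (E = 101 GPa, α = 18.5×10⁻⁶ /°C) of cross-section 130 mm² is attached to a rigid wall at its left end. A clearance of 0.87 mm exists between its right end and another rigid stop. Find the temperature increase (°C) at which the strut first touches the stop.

The gap closes when αΔT L = 0.87 mm, since the strut is still unstressed at that instant.
So ΔT = g/(αL) = 0.87/(18.5×10⁻⁶ × 800) = 58.78 °C.

ΔT ≈ 58.8 °C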